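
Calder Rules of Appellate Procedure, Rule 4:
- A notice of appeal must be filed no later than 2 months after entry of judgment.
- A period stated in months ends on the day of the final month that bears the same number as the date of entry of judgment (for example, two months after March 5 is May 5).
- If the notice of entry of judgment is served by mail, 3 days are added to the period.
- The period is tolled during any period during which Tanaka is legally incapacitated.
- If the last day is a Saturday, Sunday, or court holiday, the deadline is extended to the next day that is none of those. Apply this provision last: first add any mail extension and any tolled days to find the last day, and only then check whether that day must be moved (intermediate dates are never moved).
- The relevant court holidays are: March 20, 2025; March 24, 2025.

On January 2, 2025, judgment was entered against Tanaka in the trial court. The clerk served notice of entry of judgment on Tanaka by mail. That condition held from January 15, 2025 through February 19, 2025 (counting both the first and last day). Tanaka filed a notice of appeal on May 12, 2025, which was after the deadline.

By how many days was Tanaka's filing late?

32 days

2 months after January 2, 2025 is March 2, 2025.
Service was by mail, adding 3 days: March 2, 2025 + 3 days = March 5, 2025.
From January 15, 2025 through February 19, 2025 inclusive is 36 days; tolling adds 36 days: March 5, 2025 + 36 days = April 10, 2025.
April 10, 2025 is a Thursday and not a court holiday, so no extension applies.
The deadline is April 10, 2025; from April 10, 2025 to May 12, 2025 is 32 days.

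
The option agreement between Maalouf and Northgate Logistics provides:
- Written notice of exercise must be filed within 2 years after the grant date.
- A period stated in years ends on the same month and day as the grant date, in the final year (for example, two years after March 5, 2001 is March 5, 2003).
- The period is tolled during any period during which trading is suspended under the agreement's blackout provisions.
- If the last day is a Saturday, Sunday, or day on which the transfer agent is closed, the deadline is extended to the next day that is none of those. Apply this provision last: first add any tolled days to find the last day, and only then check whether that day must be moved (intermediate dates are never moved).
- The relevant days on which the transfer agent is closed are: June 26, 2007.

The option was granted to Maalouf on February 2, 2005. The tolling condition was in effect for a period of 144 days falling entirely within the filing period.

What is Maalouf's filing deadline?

2 years after February 2, 2005 is February 2, 2007.
Tolling adds 144 days: February 2, 2007 + 144 days = June 26, 2007.
June 26, 2007 is a listed holiday. The next qualifying day is June 27, 2007.

June 27, 2007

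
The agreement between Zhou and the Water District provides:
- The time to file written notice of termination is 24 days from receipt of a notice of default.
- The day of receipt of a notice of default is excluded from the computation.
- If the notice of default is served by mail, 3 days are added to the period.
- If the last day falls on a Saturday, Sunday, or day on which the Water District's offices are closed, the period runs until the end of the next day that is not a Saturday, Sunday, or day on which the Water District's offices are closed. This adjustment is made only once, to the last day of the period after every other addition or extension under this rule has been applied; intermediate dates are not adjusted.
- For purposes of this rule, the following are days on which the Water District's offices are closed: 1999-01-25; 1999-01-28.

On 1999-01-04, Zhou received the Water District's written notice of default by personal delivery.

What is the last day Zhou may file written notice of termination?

January 29, 1999

24 days after 1999-01-04 is January 28, 1999.
Service was not by mail, so no mail extension applies.
January 28, 1999 is a listed holiday. The next qualifying day is January 29, 1999.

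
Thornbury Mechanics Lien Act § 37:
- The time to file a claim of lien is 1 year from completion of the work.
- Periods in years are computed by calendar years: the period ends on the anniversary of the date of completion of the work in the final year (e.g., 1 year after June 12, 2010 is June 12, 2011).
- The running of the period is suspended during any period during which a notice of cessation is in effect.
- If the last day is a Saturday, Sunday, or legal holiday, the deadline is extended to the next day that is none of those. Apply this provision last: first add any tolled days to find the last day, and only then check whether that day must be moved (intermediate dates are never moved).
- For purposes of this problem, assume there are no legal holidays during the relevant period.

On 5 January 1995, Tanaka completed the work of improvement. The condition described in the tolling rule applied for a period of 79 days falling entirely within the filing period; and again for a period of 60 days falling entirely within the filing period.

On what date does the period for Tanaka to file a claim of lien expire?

1 year after 5 January 1995 is January 5, 1996.
Tolling adds 79 days: January 5, 1996 + 79 days = March 24, 1996.
Tolling adds 60 days: March 24, 1996 + 60 days = May 23, 1996.
May 23, 1996 is a Thursday and not a legal holiday, so no extension applies.

May 23, 1996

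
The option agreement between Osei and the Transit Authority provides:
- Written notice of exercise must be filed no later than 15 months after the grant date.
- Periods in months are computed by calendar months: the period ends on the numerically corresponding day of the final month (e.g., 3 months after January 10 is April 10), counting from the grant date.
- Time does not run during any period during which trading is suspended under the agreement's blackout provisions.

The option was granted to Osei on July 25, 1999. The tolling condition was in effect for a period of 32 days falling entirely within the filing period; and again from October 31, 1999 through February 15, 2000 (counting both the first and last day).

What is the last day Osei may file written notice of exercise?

March 14, 2001

15 months after July 25, 1999 is October 25, 2000.
Tolling adds 32 days: October 25, 2000 + 32 days = November 26, 2000.
From October 31, 1999 through February 15, 2000 inclusive is 108 days; tolling adds 108 days: November 26, 2000 + 108 days = March 14, 2001.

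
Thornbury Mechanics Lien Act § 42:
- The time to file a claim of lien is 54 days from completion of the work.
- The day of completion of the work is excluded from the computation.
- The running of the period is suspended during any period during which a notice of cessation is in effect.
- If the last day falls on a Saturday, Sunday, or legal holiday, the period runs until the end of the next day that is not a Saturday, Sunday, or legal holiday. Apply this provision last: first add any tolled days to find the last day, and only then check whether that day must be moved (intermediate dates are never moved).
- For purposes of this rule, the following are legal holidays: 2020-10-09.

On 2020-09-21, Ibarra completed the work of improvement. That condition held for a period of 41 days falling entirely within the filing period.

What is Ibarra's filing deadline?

54 days after 2020-09-21 is November 14, 2020.
Tolling adds 41 days: November 14, 2020 + 41 days = December 25, 2020.
December 25, 2020 is a Friday and not a legal holiday, so no extension applies.

December 25, 2020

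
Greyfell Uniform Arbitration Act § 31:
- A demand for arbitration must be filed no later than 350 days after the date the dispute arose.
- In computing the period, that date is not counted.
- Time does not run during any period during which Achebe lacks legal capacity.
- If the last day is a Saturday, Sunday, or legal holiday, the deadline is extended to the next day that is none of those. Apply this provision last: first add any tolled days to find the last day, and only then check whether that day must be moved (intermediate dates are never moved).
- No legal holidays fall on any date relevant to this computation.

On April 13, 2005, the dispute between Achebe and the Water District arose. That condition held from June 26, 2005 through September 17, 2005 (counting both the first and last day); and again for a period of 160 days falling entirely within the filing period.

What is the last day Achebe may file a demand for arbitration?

350 days after April 13, 2005 is March 29, 2006.
From June 26, 2005 through September 17, 2005 inclusive is 84 days; tolling adds 84 days: March 29, 2006 + 84 days = June 21, 2006.
Tolling adds 160 days: June 21, 2006 + 160 days = November 28, 2006.
November 28, 2006 is a Tuesday and not a legal holiday, so no extension applies.

November 28, 2006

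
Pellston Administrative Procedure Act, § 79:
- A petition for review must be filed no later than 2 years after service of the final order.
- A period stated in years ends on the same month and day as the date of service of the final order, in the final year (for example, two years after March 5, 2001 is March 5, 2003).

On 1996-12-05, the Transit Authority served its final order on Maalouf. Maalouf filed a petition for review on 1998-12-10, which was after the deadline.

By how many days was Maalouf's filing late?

5 days

2 years after 1996-12-05 is December 5, 1998.
The deadline is December 5, 1998; from December 5, 1998 to December 10, 1998 is 5 days.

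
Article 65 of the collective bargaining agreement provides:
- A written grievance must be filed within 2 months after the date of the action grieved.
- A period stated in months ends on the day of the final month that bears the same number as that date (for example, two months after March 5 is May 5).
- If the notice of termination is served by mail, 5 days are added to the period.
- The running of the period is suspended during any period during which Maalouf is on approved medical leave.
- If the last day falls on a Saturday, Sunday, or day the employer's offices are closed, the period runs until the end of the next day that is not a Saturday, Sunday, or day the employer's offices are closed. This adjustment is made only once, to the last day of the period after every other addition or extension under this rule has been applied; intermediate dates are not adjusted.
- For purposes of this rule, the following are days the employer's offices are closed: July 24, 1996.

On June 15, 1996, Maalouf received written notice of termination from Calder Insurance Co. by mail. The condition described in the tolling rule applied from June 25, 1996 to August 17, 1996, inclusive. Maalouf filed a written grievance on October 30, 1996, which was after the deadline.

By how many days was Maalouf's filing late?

2 months after June 15, 1996 is August 15, 1996.
Service was by mail, adding 5 days: August 15, 1996 + 5 days = August 20, 1996.
From June 25, 1996 through August 17, 1996 inclusive is 54 days; tolling adds 54 days: August 20, 1996 + 54 days = October 13, 1996.
October 13, 1996 is Sunday. The next qualifying day is October 14, 1996.
The deadline is October 14, 1996; from October 14, 1996 to October 30, 1996 is 16 days.

16 days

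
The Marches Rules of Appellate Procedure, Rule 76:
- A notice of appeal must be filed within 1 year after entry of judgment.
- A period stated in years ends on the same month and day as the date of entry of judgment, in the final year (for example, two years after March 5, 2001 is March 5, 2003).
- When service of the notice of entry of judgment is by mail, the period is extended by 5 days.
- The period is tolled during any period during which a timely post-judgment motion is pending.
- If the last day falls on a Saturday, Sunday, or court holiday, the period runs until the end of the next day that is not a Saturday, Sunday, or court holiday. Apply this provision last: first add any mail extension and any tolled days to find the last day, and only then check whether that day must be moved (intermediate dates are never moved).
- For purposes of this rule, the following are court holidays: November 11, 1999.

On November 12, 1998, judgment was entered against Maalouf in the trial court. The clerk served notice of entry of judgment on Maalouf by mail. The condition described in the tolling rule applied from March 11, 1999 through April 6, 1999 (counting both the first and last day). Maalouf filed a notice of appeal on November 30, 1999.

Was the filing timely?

1 year after November 12, 1998 is November 12, 1999.
Service was by mail, adding 5 days: November 12, 1999 + 5 days = November 17, 1999.
From March 11, 1999 through April 6, 1999 inclusive is 27 days; tolling adds 27 days: November 17, 1999 + 27 days = December 14, 1999.
December 14, 1999 is a Tuesday and not a court holiday, so no extension applies.
The deadline is December 14, 1999; the filing on November 30, 1999 is on or before that date.

Yes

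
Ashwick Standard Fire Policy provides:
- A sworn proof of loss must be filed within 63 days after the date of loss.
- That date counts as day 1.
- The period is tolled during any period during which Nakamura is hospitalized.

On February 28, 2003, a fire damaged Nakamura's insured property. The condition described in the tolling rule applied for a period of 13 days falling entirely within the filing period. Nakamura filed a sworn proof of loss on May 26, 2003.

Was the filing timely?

No

Counting February 28, 2003 as day 1, day 63 is May 1, 2003.
Tolling adds 13 days: May 1, 2003 + 13 days = May 14, 2003.
The deadline is May 14, 2003; the filing on May 26, 2003 is after that date.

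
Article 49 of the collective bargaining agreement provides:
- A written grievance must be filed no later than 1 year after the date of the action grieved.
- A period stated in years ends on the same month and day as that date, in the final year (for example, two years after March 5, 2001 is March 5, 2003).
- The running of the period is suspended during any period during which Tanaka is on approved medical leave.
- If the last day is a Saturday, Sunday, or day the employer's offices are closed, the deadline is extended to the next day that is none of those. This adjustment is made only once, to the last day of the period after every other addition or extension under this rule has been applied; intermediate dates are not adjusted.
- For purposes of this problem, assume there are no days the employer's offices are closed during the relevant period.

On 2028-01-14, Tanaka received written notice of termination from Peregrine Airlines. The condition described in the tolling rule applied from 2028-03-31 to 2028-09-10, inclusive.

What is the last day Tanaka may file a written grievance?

1 year after 2028-01-14 is January 14, 2029.
From March 31, 2028 through September 10, 2028 inclusive is 164 days; tolling adds 164 days: January 14, 2029 + 164 days = June 27, 2029.
June 27, 2029 is a Wednesday and not a day the employer's offices are closed, so no extension applies.

June 27, 2029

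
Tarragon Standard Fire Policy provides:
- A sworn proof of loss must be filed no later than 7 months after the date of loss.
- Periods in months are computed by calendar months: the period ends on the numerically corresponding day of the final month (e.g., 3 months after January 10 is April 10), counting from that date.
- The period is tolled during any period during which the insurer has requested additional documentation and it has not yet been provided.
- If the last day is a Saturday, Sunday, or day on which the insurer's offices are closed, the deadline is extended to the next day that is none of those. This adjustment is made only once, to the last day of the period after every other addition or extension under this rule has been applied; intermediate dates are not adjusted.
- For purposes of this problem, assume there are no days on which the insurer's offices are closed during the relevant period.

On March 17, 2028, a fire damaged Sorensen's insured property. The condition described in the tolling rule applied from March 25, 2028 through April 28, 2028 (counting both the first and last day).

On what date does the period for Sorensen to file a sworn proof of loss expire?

November 21, 2028

7 months after March 17, 2028 is October 17, 2028.
From March 25, 2028 through April 28, 2028 inclusive is 35 days; tolling adds 35 days: October 17, 2028 + 35 days = November 21, 2028.
November 21, 2028 is a Tuesday and not a day on which the insurer's offices are closed, so no extension applies.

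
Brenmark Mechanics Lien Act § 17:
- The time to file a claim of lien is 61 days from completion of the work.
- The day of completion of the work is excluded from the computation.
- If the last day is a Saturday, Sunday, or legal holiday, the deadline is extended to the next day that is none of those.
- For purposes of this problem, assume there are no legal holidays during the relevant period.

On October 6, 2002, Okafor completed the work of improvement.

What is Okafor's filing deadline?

61 days after October 6, 2002 is December 6, 2002.
December 6, 2002 is a Friday and not a legal holiday, so no extension applies.

December 6, 2002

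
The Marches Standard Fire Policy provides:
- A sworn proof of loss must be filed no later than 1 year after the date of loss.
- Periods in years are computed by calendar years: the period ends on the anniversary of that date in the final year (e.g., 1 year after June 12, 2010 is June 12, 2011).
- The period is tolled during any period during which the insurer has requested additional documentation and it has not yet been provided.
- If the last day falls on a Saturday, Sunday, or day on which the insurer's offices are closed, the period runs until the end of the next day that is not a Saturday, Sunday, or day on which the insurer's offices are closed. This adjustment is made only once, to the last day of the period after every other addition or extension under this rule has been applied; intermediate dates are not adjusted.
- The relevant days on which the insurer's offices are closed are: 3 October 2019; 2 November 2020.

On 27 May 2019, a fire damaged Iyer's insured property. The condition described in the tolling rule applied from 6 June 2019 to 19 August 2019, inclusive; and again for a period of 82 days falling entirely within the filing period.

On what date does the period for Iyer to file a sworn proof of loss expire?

1 year after 27 May 2019 is May 27, 2020.
From June 6, 2019 through August 19, 2019 inclusive is 75 days; tolling adds 75 days: May 27, 2020 + 75 days = August 10, 2020.
Tolling adds 82 days: August 10, 2020 + 82 days = October 31, 2020.
October 31, 2020 is Saturday; November 1, 2020 is Sunday; November 2, 2020 is a listed holiday. The next qualifying day is November 3, 2020.

November 3, 2020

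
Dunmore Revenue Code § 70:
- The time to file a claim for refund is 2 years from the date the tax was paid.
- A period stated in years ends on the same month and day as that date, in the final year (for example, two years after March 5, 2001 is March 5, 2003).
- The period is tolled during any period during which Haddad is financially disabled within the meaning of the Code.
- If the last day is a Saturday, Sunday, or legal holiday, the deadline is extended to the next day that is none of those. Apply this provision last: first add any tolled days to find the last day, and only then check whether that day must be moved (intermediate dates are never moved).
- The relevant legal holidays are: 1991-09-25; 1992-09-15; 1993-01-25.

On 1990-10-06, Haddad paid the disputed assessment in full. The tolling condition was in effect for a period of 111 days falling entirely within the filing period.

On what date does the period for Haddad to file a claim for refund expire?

January 26, 1993

2 years after 1990-10-06 is October 6, 1992.
Tolling adds 111 days: October 6, 1992 + 111 days = January 25, 1993.
January 25, 1993 is a listed holiday. The next qualifying day is January 26, 1993.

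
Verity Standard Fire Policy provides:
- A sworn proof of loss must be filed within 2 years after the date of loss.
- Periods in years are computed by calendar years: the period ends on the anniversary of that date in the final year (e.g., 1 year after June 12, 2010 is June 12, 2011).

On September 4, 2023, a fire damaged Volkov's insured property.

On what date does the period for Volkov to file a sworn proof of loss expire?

September 4, 2025

2 years after September 4, 2023 is September 4, 2025.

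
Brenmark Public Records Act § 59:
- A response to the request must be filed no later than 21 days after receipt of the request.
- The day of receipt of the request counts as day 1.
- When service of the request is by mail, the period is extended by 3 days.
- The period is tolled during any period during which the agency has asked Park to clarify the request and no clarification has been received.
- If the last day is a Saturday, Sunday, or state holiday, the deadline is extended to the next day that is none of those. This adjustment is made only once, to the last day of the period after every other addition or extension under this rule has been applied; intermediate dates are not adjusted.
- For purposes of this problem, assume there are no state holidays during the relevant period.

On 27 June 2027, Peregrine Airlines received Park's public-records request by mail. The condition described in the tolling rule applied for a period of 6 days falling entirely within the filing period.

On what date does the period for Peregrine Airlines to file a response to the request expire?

July 26, 2027

Counting 27 June 2027 as day 1, day 21 is July 17, 2027.
Service was by mail, adding 3 days: July 17, 2027 + 3 days = July 20, 2027.
Tolling adds 6 days: July 20, 2027 + 6 days = July 26, 2027.
July 26, 2027 is a Monday and not a state holiday, so no extension applies.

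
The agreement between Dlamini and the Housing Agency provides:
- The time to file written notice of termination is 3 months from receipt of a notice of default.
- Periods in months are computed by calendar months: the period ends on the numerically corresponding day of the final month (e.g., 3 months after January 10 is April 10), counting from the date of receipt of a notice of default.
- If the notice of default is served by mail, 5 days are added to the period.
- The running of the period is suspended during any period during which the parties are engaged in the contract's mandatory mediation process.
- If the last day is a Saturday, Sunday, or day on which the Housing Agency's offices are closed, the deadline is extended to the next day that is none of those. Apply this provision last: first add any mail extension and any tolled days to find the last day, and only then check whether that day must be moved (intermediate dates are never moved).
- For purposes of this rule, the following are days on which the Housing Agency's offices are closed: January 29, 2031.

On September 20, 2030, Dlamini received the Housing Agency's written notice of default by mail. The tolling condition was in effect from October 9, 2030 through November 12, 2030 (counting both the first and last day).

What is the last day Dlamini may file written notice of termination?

January 30, 2031

3 months after September 20, 2030 is December 20, 2030.
Service was by mail, adding 5 days: December 20, 2030 + 5 days = December 25, 2030.
From October 9, 2030 through November 12, 2030 inclusive is 35 days; tolling adds 35 days: December 25, 2030 + 35 days = January 29, 2031.
January 29, 2031 is a listed holiday. The next qualifying day is January 30, 2031.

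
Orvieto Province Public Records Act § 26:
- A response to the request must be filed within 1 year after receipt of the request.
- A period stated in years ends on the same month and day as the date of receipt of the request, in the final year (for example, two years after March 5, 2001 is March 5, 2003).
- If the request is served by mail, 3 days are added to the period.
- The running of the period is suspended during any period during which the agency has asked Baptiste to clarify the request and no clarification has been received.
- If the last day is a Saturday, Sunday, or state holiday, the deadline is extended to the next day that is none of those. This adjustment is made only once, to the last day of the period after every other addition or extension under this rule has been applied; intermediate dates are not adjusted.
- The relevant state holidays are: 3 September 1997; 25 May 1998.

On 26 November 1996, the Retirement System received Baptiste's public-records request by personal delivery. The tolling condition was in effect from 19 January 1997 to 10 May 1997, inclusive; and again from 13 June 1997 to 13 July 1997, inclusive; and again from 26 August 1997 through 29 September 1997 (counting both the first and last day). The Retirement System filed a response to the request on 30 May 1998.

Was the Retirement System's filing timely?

1 year after 26 November 1996 is November 26, 1997.
Service was not by mail, so no mail extension applies.
From January 19, 1997 through May 10, 1997 inclusive is 112 days; tolling adds 112 days: November 26, 1997 + 112 days = March 18, 1998.
From June 13, 1997 through July 13, 1997 inclusive is 31 days; tolling adds 31 days: March 18, 1998 + 31 days = April 18, 1998.
From August 26, 1997 through September 29, 1997 inclusive is 35 days; tolling adds 35 days: April 18, 1998 + 35 days = May 23, 1998.
May 23, 1998 is Saturday; May 24, 1998 is Sunday; May 25, 1998 is a listed holiday. The next qualifying day is May 26, 1998.
The deadline is May 26, 1998; the filing on May 30, 1998 is after that date.

No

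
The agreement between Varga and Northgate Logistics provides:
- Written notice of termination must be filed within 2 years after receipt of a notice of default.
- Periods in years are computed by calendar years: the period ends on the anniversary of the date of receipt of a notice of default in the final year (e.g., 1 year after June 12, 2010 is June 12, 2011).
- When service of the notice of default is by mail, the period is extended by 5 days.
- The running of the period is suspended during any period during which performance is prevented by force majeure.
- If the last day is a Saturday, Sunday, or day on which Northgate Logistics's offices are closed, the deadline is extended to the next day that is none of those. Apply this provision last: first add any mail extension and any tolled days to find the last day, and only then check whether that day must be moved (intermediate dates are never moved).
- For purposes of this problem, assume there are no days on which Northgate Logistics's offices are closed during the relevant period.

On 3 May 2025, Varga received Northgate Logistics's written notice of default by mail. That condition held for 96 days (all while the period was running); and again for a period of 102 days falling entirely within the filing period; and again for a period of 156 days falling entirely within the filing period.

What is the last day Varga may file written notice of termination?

April 26, 2028

2 years after 3 May 2025 is May 3, 2027.
Service was by mail, adding 5 days: May 3, 2027 + 5 days = May 8, 2027.
Tolling adds 96 days: May 8, 2027 + 96 days = August 12, 2027.
Tolling adds 102 days: August 12, 2027 + 102 days = November 22, 2027.
Tolling adds 156 days: November 22, 2027 + 156 days = April 26, 2028.
April 26, 2028 is a Wednesday and not a day on which Northgate Logistics's offices are closed, so no extension applies.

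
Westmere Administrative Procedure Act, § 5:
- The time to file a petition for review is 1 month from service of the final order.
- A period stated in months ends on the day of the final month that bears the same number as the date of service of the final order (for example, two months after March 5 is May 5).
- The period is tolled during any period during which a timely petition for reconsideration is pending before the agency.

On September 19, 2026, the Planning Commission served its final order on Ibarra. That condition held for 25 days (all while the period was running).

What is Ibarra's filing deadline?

1 month after September 19, 2026 is October 19, 2026.
Tolling adds 25 days: October 19, 2026 + 25 days = November 13, 2026.

November 13, 2026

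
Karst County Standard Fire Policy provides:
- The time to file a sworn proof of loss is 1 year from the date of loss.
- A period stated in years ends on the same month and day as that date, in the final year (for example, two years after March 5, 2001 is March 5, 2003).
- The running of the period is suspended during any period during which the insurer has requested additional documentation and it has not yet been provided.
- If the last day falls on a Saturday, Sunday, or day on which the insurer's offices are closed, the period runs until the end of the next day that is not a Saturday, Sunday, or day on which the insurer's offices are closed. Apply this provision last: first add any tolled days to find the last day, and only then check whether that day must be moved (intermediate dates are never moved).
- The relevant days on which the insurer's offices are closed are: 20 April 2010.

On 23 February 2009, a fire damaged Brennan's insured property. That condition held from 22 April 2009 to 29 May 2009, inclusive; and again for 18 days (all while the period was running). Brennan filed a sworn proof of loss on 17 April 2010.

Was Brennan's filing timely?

1 year after 23 February 2009 is February 23, 2010.
From April 22, 2009 through May 29, 2009 inclusive is 38 days; tolling adds 38 days: February 23, 2010 + 38 days = April 2, 2010.
Tolling adds 18 days: April 2, 2010 + 18 days = April 20, 2010.
April 20, 2010 is a listed holiday. The next qualifying day is April 21, 2010.
The deadline is April 21, 2010; the filing on April 17, 2010 is on or before that date.

Yes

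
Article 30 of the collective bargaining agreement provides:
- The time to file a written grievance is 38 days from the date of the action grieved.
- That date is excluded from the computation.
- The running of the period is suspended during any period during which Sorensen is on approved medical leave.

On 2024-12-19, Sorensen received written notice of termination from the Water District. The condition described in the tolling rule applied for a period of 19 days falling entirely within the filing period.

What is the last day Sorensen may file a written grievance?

February 14, 2025

38 days after 2024-12-19 is January 26, 2025.
Tolling adds 19 days: January 26, 2025 + 19 days = February 14, 2025.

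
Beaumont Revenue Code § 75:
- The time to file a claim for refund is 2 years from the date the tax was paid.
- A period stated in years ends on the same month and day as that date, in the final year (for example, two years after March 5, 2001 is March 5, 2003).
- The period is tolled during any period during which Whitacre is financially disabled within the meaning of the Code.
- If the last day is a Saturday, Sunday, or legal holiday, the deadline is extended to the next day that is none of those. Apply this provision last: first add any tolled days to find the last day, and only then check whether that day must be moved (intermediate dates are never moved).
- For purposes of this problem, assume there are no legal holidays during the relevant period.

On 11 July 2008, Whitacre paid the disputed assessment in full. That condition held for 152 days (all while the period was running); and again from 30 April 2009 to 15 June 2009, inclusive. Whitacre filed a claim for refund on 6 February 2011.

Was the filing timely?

No

2 years after 11 July 2008 is July 11, 2010.
Tolling adds 152 days: July 11, 2010 + 152 days = December 10, 2010.
From April 30, 2009 through June 15, 2009 inclusive is 47 days; tolling adds 47 days: December 10, 2010 + 47 days = January 26, 2011.
January 26, 2011 is a Wednesday and not a legal holiday, so no extension applies.
The deadline is January 26, 2011; the filing on February 6, 2011 is after that date.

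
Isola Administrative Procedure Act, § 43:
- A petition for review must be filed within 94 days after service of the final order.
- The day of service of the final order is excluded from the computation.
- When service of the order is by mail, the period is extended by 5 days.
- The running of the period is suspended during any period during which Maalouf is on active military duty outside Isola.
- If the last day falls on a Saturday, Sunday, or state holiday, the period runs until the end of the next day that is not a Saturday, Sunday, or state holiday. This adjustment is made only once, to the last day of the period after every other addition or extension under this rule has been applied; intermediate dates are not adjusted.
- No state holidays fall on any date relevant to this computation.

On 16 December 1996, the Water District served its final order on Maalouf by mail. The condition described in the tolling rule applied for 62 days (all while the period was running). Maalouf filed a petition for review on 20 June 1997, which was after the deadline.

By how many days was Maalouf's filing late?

25 days

94 days after 16 December 1996 is March 20, 1997.
Service was by mail, adding 5 days: March 20, 1997 + 5 days = March 25, 1997.
Tolling adds 62 days: March 25, 1997 + 62 days = May 26, 1997.
May 26, 1997 is a Monday and not a state holiday, so no extension applies.
The deadline is May 26, 1997; from May 26, 1997 to June 20, 1997 is 25 days.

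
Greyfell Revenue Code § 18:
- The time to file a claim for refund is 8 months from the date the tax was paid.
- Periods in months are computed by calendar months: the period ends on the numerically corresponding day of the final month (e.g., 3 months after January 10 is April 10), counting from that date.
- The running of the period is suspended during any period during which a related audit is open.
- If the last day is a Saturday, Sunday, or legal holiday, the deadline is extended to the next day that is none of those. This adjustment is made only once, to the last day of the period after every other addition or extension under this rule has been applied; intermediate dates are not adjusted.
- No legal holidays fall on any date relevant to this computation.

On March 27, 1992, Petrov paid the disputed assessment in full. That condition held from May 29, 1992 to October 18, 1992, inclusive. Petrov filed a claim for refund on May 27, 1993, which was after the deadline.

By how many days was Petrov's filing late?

38 days

8 months after March 27, 1992 is November 27, 1992.
From May 29, 1992 through October 18, 1992 inclusive is 143 days; tolling adds 143 days: November 27, 1992 + 143 days = April 19, 1993.
April 19, 1993 is a Monday and not a legal holiday, so no extension applies.
The deadline is April 19, 1993; from April 19, 1993 to May 27, 1993 is 38 days.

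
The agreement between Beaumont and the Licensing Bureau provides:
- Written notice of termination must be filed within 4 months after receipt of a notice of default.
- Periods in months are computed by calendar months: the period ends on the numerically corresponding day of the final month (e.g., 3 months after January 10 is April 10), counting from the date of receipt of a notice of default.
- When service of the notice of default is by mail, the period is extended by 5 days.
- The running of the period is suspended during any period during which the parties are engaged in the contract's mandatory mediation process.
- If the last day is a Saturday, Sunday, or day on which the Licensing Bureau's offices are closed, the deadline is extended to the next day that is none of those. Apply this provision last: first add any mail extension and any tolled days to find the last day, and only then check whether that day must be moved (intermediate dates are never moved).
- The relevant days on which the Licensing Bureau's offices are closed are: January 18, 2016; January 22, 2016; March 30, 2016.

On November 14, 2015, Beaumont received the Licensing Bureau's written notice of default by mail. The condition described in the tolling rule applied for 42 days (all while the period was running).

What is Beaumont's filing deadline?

May 2, 2016

4 months after November 14, 2015 is March 14, 2016.
Service was by mail, adding 5 days: March 14, 2016 + 5 days = March 19, 2016.
Tolling adds 42 days: March 19, 2016 + 42 days = April 30, 2016.
April 30, 2016 is Saturday; May 1, 2016 is Sunday. The next qualifying day is May 2, 2016.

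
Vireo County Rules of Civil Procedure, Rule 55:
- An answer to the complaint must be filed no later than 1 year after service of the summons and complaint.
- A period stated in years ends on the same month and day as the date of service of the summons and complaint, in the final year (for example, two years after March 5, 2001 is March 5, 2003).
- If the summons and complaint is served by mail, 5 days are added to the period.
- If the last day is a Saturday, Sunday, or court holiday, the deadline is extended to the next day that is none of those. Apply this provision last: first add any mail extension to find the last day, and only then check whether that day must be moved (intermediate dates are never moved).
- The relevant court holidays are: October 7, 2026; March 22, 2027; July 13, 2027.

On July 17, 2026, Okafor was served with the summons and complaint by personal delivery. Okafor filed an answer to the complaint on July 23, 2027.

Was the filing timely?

No

1 year after July 17, 2026 is July 17, 2027.
Service was not by mail, so no mail extension applies.
July 17, 2027 is Saturday; July 18, 2027 is Sunday. The next qualifying day is July 19, 2027.
The deadline is July 19, 2027; the filing on July 23, 2027 is after that date.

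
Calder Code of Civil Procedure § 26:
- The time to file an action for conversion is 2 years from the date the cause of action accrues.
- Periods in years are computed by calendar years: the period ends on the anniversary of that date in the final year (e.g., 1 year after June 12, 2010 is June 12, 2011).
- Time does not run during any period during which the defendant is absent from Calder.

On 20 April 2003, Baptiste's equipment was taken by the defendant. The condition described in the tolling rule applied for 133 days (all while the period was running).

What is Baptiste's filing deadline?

2 years after 20 April 2003 is April 20, 2005.
Tolling adds 133 days: April 20, 2005 + 133 days = August 31, 2005.

August 31, 2005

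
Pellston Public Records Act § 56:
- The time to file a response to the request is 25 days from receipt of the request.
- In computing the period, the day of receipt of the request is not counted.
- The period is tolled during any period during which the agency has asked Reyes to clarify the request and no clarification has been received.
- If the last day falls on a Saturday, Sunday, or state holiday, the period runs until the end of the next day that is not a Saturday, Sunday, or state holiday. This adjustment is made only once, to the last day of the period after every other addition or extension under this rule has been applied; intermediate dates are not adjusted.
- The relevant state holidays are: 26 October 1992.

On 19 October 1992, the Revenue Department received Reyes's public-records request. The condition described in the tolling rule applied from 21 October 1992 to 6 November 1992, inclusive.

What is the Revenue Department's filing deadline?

November 30, 1992

25 days after 19 October 1992 is November 13, 1992.
From October 21, 1992 through November 6, 1992 inclusive is 17 days; tolling adds 17 days: November 13, 1992 + 17 days = November 30, 1992.
November 30, 1992 is a Monday and not a state holiday, so no extension applies.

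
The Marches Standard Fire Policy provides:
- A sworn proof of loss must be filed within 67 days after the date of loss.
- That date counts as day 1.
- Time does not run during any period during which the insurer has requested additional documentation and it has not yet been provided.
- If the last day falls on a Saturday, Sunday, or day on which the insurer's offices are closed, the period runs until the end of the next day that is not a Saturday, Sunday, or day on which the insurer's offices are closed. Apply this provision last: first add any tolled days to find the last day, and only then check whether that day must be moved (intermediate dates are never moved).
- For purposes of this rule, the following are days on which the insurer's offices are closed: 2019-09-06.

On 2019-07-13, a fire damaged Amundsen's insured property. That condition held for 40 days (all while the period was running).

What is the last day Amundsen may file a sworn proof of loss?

Counting 2019-07-13 as day 1, day 67 is September 17, 2019.
Tolling adds 40 days: September 17, 2019 + 40 days = October 27, 2019.
October 27, 2019 is Sunday. The next qualifying day is October 28, 2019.

October 28, 2019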